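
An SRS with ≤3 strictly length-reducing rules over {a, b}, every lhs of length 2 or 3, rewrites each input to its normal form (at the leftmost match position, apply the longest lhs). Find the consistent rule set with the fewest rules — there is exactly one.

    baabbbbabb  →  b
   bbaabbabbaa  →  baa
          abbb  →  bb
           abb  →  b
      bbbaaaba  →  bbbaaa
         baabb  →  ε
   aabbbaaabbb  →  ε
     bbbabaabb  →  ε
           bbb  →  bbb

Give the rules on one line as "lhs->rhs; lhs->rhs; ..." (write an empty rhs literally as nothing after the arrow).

  | baabbbbabb => babbbabb => abbbabb => bbabb => babb => abb => b
  | bbaabbabbaa => bbababbaa => bababbaa => ababbaa => abbaa => baa
  | abbb => bb
  | abb => b

ab->; bab->ab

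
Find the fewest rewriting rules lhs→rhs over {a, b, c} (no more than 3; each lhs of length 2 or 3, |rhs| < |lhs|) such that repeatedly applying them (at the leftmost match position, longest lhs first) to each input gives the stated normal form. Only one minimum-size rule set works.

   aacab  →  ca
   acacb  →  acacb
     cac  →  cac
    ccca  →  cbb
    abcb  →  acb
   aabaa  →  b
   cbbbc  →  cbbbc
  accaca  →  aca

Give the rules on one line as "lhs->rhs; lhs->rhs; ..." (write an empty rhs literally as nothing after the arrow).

aa->; ab->a; cca->bb

  | aacab => cab => ca
  | acacb
  | cac
  | ccca => cbb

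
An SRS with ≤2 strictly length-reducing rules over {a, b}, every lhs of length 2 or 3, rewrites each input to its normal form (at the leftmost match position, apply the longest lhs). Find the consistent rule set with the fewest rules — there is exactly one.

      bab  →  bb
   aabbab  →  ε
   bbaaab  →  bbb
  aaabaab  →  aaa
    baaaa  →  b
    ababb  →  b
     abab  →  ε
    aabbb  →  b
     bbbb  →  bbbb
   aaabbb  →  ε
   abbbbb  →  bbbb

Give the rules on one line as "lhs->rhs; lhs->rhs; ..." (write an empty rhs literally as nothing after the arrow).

ab->; ba->b

  | bab => bb
  | aabbab => abab => ab => ε
  | bbaaab => bbaab => bbab => bbb
  | aaabaab => aaaab => aaa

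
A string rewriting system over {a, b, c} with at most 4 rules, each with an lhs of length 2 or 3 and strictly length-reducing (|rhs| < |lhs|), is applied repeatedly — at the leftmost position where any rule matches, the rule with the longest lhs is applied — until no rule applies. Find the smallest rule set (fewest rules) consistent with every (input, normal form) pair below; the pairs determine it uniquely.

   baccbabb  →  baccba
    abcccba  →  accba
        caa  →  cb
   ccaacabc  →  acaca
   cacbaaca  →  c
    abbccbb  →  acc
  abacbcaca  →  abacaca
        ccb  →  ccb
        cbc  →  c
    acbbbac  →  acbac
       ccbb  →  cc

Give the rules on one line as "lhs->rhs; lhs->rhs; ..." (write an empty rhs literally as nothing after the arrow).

  | baccbabb => baccba
  | abcccba => accba
  | caa => cb
  | ccaacabc => acacabc => acaca

aa->b; bb->; bc->; cca->ac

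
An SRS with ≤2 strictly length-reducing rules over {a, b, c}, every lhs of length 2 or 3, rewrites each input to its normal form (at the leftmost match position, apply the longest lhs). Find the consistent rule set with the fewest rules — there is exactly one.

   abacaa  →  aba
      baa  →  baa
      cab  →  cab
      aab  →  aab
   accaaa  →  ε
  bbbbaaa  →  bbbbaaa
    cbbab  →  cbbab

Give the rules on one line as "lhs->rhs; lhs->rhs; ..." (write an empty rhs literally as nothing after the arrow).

aca->; caa->

  | abacaa => aba
  | baa
  | cab
  | aab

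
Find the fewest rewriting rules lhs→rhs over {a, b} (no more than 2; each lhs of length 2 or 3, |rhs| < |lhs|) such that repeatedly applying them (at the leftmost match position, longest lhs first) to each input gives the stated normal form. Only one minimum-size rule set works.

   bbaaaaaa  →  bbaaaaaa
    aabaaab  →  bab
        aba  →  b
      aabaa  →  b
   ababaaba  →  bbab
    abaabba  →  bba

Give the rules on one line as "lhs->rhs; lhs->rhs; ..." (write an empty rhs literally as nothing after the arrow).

  | bbaaaaaa
  | aabaaab => abaab => bab
  | aba => b
  | aabaa => aba => b

aba->b; abb->b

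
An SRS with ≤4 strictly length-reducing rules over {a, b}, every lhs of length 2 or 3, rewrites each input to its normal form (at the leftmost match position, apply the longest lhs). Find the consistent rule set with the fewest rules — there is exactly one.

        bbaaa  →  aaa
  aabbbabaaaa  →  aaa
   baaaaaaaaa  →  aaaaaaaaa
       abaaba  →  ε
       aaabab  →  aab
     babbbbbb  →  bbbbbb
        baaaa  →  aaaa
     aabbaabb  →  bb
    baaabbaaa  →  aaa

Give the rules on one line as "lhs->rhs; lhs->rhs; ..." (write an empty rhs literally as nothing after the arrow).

aba->; abb->bb; ba->a

  | bbaaa => baaa => aaa
  | aabbbabaaaa => abbbabaaaa => bbbabaaaa => bbabaaaa => babaaaa => abaaaa => aaa
  | baaaaaaaaa => aaaaaaaaa
  | abaaba => aba => ε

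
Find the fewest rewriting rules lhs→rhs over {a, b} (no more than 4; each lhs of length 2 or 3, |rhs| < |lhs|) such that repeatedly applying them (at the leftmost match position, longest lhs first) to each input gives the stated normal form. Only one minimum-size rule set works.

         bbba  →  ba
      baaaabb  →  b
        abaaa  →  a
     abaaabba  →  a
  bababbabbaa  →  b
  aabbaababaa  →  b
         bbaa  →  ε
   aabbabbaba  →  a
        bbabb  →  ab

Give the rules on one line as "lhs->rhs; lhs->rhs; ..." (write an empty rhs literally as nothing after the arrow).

aa->; aba->a; abb->ab; bb->

  | bbba => ba
  | baaaabb => baabb => bbb => b
  | abaaa => aaa => a
  | abaaabba => aaabba => abba => aba => a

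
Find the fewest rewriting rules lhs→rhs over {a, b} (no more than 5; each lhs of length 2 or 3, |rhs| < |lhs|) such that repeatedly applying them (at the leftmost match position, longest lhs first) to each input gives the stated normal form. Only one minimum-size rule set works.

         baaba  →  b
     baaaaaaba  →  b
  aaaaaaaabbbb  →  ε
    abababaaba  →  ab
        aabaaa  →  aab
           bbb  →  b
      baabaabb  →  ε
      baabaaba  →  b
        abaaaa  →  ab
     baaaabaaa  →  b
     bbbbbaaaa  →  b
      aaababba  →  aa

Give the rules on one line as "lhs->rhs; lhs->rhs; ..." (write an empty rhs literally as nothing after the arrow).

  | baaba => baba => ba => b
  | baaaaaaba => baaaaaba => baaaaba => baaaba => baaba => baba => ba => b
  | aaaaaaaabbbb => baaaaabbbb => baaaabbbb => baaabbbb => baabbbb => babbbb => bbbb => bb => ε
  | abababaaba => ababaaba => abaaba => ababa => aba => ab

aaa->b; ba->b; bab->b; bb->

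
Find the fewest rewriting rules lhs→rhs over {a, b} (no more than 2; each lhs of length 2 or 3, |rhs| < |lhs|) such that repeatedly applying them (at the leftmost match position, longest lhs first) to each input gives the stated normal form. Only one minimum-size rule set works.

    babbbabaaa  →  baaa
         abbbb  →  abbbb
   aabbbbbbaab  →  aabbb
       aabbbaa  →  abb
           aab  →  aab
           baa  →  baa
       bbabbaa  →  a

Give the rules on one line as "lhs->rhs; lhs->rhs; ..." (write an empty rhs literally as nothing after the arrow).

aba->bb; bba->

  | babbbabaaa => babbaaa => baaa
  | abbbb
  | aabbbbbbaab => aabbbbab => aabbb
  | aabbbaa => aaba => abb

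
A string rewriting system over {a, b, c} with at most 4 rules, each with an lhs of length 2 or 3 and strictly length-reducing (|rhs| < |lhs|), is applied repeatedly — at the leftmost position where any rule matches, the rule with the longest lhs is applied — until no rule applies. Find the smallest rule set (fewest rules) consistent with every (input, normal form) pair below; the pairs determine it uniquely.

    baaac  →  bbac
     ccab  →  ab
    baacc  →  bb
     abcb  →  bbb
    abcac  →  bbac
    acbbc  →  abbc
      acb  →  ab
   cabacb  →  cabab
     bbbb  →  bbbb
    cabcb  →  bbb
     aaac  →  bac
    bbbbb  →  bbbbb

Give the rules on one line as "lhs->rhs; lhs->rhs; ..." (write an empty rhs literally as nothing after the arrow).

aa->b; abc->bb; cb->b; cc->

  | baaac => bbac
  | ccab => ab
  | baacc => bbcc => bb
  | abcb => bbb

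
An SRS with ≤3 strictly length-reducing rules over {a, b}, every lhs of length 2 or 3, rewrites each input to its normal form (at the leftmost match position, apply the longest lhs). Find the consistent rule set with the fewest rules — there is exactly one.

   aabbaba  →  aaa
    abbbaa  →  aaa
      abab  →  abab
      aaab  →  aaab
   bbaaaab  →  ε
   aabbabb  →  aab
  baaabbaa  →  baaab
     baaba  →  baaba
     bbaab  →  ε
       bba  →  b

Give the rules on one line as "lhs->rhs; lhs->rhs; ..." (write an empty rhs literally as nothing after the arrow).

  | aabbaba => aabbba => aaa
  | abbbaa => aaa
  | abab
  | aaab

bb->b; bba->bb; bbb->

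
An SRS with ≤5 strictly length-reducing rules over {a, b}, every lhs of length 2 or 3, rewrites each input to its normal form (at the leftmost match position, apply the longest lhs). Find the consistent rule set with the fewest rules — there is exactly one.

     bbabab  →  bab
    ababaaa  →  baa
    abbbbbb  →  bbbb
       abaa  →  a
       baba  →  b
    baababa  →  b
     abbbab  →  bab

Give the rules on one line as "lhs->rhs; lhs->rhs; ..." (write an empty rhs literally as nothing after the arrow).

aaa->aa; aba->; abb->; bba->

  | bbabab => bab
  | ababaaa => baaa => baa
  | abbbbbb => bbbb
  | abaa => a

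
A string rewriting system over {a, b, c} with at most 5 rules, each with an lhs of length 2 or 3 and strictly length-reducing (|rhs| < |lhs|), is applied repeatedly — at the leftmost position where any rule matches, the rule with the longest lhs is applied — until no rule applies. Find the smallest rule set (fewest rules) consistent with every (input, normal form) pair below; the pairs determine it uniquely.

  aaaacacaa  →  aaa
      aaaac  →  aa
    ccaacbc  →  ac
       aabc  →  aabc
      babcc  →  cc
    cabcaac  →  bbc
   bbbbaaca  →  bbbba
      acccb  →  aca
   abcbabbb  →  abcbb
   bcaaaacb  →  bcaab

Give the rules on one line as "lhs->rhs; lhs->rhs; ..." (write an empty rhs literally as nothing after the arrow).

  | aaaacacaa => aaacaa => aaa
  | aaaac => aa
  | ccaacbc => ccbc => ac
  | aabc

aac->; bab->; cab->bb; ccb->a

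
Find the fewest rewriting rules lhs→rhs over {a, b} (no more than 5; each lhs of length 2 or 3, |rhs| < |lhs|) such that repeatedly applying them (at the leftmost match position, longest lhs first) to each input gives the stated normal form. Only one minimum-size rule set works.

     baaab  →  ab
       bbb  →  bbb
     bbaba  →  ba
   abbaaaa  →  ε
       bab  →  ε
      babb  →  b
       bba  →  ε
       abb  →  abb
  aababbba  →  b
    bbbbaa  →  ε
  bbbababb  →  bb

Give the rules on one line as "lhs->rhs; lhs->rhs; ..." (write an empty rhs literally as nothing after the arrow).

aa->b; baa->; bab->; bba->

  | baaab => ab
  | bbb
  | bbaba => ba
  | abbaaaa => aaaa => baa => ε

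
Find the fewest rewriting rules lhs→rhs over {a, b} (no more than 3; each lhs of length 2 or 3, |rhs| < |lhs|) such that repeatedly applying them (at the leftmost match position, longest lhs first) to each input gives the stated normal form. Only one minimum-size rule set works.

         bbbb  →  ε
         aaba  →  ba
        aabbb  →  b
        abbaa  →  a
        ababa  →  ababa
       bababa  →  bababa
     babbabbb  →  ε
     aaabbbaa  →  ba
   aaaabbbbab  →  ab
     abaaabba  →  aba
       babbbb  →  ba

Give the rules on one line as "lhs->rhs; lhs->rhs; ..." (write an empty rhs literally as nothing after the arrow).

aa->a; aab->b; bb->

  | bbbb => bb => ε
  | aaba => ba
  | aabbb => bbb => b
  | abbaa => aaa => aa => a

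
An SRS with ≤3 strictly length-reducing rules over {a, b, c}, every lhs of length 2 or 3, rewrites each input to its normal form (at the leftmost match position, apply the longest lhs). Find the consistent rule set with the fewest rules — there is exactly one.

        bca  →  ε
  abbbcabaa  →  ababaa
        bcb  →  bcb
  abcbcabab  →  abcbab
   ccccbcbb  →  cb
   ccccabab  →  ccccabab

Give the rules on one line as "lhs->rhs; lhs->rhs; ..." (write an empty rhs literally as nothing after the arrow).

bbc->; bca->; ccb->

  | bca => ε
  | abbbcabaa => ababaa
  | bcb
  | abcbcabab => abcbab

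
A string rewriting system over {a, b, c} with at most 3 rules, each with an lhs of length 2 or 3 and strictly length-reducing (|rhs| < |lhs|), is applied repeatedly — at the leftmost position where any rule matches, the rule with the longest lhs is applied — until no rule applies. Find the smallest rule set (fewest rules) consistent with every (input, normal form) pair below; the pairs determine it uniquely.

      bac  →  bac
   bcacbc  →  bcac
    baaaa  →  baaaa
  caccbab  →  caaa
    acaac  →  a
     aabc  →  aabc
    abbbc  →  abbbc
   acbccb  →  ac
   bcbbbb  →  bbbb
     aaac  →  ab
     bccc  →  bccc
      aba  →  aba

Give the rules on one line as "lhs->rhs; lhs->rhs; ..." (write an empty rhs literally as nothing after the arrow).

aac->b; cab->aa; cb->

  | bac
  | bcacbc => bcac
  | baaaa
  | caccbab => cacab => caaa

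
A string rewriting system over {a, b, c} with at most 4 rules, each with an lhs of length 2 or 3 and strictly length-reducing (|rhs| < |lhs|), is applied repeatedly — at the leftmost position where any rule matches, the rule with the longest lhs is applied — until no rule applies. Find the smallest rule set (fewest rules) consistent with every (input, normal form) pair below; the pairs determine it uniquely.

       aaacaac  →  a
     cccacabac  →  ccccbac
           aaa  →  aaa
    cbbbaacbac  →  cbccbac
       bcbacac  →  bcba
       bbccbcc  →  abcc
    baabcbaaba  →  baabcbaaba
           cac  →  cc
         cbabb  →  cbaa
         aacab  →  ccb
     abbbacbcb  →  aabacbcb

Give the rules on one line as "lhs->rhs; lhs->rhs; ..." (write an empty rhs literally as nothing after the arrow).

aac->cc; acc->a; bb->a; ca->c

  | aaacaac => accaac => aaac => acc => a
  | cccacabac => ccccabac => ccccbac
  | aaa
  | cbbbaacbac => cabaacbac => cbaacbac => cbccbac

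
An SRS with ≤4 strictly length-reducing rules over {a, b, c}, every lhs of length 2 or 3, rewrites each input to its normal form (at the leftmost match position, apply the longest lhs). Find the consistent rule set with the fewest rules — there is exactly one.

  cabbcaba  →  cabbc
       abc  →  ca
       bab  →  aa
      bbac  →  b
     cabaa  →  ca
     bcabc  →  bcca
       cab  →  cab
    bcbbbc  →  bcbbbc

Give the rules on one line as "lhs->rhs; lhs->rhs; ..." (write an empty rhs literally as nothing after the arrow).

  | cabbcaba => cabbc
  | abc => ca
  | bab => aa
  | bbac => b

aba->; abc->ca; bab->aa; bac->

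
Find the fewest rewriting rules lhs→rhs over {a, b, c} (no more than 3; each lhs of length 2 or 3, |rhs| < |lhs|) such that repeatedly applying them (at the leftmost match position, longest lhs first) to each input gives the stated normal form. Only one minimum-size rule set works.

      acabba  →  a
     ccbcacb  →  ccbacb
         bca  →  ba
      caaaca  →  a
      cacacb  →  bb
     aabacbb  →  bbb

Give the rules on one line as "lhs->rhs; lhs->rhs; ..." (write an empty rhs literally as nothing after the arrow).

aac->b; ab->; ca->a

  | acabba => aabba => aba => a
  | ccbcacb => ccbacb
  | bca => ba
  | caaaca => aaaca => aba => a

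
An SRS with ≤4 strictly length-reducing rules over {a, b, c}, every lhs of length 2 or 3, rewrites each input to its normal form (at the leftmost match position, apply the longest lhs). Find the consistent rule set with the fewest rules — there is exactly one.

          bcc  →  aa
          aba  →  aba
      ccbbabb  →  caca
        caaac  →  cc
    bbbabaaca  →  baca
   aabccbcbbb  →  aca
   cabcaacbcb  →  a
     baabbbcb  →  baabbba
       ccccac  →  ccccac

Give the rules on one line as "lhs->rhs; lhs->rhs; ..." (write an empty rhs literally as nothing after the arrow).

aaa->; bab->cc; bcc->aa; cb->a

  | bcc => aa
  | aba
  | ccbbabb => cababb => caccb => caca
  | caaac => cc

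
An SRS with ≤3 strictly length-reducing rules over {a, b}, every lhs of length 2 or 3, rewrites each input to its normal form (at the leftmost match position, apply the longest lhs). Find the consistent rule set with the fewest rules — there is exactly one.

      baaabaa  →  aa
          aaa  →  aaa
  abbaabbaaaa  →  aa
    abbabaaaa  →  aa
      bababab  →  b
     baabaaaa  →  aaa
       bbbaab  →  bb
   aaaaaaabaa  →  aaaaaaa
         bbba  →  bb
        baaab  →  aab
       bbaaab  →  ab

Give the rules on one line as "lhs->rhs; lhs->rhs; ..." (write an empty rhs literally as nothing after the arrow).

aba->; ba->

  | baaabaa => aabaa => aa
  | aaa
  | abbaabbaaaa => ababbaaaa => bbaaaa => baaa => aa
  | abbabaaaa => abbaaaa => abaaa => aa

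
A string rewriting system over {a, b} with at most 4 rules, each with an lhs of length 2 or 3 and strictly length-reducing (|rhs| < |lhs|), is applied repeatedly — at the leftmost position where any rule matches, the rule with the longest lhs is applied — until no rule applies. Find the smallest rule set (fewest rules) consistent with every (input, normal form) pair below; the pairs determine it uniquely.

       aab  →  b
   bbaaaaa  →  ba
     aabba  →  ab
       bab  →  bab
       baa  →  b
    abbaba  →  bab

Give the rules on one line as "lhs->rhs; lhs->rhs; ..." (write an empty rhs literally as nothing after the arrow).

aa->; aaa->bb; abb->aa; bba->ab

  | aab => b
  | bbaaaaa => abaaaa => abbba => aaba => ba
  | aabba => bba => ab
  | bab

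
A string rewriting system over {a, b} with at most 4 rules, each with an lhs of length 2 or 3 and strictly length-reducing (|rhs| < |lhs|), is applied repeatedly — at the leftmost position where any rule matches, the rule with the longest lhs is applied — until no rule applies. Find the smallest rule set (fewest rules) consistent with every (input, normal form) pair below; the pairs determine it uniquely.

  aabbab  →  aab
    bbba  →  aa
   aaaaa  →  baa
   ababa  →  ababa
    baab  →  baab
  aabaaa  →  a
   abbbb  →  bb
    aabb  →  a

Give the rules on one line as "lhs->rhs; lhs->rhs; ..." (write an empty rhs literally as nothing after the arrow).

  | aabbab => aab
  | bbba => aa
  | aaaaa => baa
  | ababa

aaa->b; abb->; bbb->a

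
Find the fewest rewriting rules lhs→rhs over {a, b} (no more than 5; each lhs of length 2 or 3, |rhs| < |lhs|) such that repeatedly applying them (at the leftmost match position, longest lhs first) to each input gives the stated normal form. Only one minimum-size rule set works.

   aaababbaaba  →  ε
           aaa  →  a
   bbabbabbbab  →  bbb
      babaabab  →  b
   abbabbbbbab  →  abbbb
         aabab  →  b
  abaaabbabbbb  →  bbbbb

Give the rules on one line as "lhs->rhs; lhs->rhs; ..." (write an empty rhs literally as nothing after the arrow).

aa->; ba->; baa->ba; bba->ab

  | aaababbaaba => ababbaaba => abbaaba => aababa => baba => ba => ε
  | aaa => a
  | bbabbabbbab => abbbabbbab => ababbbbab => abbbbab => abbabb => aabbb => bbb
  | babaabab => baabab => babab => bab => b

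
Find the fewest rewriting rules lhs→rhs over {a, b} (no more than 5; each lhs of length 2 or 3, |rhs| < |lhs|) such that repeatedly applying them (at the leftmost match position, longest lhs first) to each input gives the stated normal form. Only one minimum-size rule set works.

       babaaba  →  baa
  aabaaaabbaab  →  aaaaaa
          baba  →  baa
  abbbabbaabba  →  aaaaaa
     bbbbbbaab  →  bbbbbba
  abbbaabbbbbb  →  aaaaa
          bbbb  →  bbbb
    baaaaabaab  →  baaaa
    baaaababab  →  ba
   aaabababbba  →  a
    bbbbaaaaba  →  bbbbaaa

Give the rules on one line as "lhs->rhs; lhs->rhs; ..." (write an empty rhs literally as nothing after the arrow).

ab->; aba->; abb->aa; bab->ba

  | babaaba => baaaba => baa
  | aabaaaabbaab => aaaabbaab => aaaaaaab => aaaaaa
  | baba => baa
  | abbbabbaabba => aababbaabba => abbaabba => aaaabba => aaaaaa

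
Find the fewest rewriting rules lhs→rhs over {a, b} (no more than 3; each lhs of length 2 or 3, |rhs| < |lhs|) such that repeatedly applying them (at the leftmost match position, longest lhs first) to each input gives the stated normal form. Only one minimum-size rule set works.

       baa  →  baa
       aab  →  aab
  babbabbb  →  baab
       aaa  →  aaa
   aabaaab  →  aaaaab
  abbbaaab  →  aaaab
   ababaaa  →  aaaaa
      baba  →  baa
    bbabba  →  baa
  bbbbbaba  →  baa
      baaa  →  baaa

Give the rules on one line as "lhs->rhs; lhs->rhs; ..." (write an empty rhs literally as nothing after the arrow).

  | baa
  | aab
  | babbabbb => bababbb => baabbb => baabb => baab
  | aaa

aba->aa; bb->b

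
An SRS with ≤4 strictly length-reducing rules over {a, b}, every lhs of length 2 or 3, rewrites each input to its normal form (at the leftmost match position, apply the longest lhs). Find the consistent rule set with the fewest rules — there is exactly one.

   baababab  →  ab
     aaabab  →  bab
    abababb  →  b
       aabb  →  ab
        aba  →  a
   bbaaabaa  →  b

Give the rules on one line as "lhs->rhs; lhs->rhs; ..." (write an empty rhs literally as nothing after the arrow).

aa->b; aba->a; bb->a

  | baababab => bbbabab => ababab => abab => ab
  | aaabab => babab => bab
  | abababb => ababb => abb => aa => b
  | aabb => bbb => ab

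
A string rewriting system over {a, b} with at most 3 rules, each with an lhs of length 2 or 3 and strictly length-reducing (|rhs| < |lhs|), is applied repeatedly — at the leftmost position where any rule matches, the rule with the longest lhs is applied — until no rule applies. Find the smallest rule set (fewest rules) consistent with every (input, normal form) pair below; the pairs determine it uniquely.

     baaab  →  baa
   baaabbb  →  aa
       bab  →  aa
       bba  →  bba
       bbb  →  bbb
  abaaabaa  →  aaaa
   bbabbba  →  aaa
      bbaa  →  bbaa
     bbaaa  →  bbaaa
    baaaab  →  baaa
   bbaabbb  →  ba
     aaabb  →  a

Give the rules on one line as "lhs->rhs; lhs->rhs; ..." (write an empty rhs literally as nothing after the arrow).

ab->; bab->aa

  | baaab => baa
  | baaabbb => baabb => bab => aa
  | bab => aa
  | bba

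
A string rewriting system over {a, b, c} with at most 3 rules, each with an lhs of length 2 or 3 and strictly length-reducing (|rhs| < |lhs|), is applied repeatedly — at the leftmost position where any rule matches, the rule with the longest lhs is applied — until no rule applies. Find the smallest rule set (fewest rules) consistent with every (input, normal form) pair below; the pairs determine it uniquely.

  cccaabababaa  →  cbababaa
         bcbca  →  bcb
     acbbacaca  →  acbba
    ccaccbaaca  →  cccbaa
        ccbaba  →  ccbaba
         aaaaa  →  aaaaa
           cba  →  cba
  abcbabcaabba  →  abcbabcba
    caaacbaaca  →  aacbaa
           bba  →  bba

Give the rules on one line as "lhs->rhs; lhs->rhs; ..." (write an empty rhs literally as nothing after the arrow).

abb->cb; ca->

  | cccaabababaa => ccabababaa => cbababaa
  | bcbca => bcb
  | acbbacaca => acbbaca => acbba
  | ccaccbaaca => cccbaaca => cccbaa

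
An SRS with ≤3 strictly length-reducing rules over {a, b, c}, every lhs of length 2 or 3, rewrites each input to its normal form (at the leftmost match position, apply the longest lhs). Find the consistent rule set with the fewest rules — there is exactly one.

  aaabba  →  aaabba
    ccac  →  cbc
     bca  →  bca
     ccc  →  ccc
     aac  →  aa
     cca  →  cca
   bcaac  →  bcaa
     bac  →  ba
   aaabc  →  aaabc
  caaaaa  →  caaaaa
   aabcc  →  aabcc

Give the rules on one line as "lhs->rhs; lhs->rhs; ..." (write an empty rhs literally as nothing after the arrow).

  | aaabba
  | ccac => cbc
  | bca
  | ccc

ac->a; cac->bc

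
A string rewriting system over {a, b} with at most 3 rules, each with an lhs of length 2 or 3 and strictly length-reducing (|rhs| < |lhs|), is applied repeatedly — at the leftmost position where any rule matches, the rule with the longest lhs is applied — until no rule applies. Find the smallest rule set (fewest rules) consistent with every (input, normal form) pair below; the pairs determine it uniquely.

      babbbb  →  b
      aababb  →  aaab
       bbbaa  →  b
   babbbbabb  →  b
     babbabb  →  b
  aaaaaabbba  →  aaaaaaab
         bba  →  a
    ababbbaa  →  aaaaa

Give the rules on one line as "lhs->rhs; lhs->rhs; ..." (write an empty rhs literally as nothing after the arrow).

abb->aa; ba->b; bb->

  | babbbb => bbbbb => bbb => b
  | aababb => aabbb => aaab
  | bbbaa => baa => ba => b
  | babbbbabb => bbbbbabb => bbbabb => babb => bbb => b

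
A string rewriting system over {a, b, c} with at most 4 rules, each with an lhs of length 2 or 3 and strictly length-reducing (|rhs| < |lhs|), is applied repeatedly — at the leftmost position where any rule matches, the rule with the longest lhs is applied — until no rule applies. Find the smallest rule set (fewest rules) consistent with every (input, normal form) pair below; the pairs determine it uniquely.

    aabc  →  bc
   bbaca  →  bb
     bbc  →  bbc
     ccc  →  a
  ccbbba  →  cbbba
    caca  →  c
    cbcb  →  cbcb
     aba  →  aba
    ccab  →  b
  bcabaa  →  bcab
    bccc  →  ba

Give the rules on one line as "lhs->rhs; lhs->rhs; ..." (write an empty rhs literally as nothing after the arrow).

  | aabc => bc
  | bbaca => bbaa => bb
  | bbc
  | ccc => ac => a

aa->; ac->a; cc->a; ccb->cb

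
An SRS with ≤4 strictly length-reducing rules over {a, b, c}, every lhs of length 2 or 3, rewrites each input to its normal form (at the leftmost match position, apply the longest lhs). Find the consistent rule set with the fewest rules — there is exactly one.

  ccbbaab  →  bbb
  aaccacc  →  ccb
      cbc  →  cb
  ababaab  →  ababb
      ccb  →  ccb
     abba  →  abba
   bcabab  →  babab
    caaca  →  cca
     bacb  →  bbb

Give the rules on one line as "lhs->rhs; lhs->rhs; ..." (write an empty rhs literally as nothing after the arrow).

  | ccbbaab => cbbaab => bbaab => bbb
  | aaccacc => ccacc => ccbc => ccb
  | cbc => cb
  | ababaab => ababb

aa->; ac->b; bc->b; cbb->bb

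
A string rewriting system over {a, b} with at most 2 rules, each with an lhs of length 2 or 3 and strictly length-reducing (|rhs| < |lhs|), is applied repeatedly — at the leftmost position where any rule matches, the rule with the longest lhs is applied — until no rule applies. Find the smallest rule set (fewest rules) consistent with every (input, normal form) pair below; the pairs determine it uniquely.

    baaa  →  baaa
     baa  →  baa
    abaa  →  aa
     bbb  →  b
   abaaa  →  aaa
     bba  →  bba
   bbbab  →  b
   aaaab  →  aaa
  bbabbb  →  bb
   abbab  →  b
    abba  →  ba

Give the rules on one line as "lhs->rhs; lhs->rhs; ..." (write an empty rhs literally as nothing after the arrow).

ab->; bbb->b

  | baaa
  | baa
  | abaa => aa
  | bbb => b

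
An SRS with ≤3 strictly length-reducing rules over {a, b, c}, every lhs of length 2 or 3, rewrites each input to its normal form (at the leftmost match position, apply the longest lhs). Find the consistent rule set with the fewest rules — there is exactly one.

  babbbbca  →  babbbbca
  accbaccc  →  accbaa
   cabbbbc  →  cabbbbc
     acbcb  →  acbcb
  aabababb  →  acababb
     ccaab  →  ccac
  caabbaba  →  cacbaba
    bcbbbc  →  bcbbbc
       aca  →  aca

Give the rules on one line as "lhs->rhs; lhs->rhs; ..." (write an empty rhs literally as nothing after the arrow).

aab->ac; ccc->a

  | babbbbca
  | accbaccc => accbaa
  | cabbbbc
  | acbcb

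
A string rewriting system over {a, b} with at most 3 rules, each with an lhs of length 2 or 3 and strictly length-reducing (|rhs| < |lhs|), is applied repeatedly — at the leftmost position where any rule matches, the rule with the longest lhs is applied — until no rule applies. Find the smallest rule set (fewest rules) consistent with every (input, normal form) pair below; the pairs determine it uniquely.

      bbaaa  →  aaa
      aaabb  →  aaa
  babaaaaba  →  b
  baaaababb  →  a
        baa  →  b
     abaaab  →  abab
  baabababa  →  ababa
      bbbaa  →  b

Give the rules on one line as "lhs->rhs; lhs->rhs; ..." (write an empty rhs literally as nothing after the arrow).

  | bbaaa => aaa
  | aaabb => aaa
  | babaaaaba => babaaba => babba => baa => b
  | baaaababb => baababb => bbabb => abb => a

baa->b; bb->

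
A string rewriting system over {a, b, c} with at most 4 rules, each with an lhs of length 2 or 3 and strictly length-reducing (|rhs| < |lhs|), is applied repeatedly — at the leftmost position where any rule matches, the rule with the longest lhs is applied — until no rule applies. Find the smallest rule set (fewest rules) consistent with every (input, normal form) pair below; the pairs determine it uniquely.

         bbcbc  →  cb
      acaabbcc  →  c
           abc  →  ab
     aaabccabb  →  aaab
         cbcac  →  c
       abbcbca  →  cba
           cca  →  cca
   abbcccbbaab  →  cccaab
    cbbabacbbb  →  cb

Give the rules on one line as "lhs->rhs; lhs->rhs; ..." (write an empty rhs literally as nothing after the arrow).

  | bbcbc => cbc => cb
  | acaabbcc => baabbcc => bacc => bbc => c
  | abc => ab
  | aaabccabb => aaabcabb => aaababb => aaab

abb->; ac->b; bb->; bc->b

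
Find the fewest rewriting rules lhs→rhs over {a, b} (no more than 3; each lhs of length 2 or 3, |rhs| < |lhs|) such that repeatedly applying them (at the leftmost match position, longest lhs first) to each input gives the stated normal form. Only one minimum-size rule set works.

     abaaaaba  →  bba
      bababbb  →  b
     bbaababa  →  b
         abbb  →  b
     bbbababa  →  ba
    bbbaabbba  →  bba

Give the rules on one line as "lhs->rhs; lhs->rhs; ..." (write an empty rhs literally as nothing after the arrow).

aa->b; bab->; bbb->a

  | abaaaaba => abbaaba => abbbba => aaba => bba
  | bababbb => abbb => aa => b
  | bbaababa => bbbbaba => ababa => aa => b
  | abbb => aa => b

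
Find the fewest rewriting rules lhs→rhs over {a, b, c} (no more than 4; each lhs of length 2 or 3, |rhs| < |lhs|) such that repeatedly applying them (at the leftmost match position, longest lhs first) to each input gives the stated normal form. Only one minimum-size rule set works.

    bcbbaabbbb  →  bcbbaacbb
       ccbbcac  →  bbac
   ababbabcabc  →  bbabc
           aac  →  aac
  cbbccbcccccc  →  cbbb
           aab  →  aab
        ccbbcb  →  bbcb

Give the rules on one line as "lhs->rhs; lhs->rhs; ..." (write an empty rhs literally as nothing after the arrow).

aba->ba; abb->ac; ca->a; cc->

  | bcbbaabbbb => bcbbaacbb
  | ccbbcac => bbcac => bbac
  | ababbabcabc => babbabcabc => bacabcabc => baabcabc => baababc => bababc => bbabc
  | aac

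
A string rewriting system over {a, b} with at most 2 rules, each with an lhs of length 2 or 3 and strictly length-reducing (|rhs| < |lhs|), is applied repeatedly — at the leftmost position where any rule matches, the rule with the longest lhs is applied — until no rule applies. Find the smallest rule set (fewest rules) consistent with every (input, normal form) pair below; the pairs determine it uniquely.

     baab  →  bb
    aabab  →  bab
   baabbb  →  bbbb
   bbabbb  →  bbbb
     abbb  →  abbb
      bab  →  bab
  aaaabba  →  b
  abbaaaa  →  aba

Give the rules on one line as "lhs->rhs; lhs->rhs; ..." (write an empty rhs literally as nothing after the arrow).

aa->; bba->b

  | baab => bb
  | aabab => bab
  | baabbb => bbbb
  | bbabbb => bbbb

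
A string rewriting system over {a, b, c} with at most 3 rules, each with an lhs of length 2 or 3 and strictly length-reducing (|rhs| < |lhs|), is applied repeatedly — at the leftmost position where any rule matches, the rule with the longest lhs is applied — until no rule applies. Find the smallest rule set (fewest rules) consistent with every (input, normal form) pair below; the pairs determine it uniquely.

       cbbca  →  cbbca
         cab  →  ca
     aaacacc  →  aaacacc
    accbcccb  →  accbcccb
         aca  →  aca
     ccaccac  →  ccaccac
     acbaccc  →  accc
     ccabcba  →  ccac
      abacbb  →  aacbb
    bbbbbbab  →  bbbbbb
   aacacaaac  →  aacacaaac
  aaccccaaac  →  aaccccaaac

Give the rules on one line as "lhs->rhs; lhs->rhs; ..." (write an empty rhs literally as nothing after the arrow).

  | cbbca
  | cab => ca
  | aaacacc
  | accbcccb

ab->a; ba->; bac->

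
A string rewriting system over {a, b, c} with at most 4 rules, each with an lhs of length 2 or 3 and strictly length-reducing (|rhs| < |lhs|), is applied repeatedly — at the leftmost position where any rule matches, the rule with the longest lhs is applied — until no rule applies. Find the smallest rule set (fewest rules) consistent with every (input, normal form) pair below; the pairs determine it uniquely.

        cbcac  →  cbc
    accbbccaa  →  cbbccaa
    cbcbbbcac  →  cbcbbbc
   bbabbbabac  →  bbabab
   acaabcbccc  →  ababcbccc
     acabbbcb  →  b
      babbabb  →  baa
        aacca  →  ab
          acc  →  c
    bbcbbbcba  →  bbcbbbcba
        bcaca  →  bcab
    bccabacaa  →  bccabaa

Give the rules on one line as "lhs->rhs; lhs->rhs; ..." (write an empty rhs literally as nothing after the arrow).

  | cbcac => cbc
  | accbbccaa => cbbccaa
  | cbcbbbcac => cbcbbbc
  | bbabbbabac => bbababac => bbabab

abb->a; ac->; aca->ab; bac->b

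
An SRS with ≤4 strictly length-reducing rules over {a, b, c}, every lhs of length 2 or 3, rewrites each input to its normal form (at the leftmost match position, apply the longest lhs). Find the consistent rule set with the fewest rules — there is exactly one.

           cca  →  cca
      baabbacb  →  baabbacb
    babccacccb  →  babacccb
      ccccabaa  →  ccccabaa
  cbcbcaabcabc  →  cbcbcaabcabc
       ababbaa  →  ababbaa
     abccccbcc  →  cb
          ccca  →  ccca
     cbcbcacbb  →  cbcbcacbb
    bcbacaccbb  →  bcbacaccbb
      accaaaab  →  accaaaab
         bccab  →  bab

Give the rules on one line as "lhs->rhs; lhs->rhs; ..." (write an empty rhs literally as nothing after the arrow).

aac->cb; bbc->a; bcc->b

  | cca
  | baabbacb
  | babccacccb => babacccb
  | ccccabaa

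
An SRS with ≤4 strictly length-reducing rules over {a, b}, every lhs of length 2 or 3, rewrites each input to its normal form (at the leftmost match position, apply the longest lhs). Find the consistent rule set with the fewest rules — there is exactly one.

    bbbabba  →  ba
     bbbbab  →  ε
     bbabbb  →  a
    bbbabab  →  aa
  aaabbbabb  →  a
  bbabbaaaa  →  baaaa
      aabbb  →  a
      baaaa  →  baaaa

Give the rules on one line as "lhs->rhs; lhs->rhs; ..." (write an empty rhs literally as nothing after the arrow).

  | bbbabba => aabba => baba => ba
  | bbbbab => abab => ab => ε
  | bbabbb => aabbb => babb => bb => a
  | bbbabab => aabab => baab => bba => aa

aab->ba; ab->; bb->a; bbb->a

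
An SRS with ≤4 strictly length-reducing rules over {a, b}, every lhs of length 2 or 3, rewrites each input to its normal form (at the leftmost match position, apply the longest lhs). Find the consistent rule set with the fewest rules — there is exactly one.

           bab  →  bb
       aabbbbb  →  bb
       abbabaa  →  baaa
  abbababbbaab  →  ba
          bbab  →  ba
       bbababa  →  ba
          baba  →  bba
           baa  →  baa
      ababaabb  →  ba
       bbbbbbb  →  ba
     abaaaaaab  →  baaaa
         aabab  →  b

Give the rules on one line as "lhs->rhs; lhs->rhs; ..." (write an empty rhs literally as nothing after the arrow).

aab->; ab->b; bbb->ba

  | bab => bb
  | aabbbbb => bbbb => bab => bb
  | abbabaa => bbabaa => bbbaa => baaa
  | abbababbbaab => bbababbbaab => bbbabbbaab => baabbbaab => bbbaab => baaab => ba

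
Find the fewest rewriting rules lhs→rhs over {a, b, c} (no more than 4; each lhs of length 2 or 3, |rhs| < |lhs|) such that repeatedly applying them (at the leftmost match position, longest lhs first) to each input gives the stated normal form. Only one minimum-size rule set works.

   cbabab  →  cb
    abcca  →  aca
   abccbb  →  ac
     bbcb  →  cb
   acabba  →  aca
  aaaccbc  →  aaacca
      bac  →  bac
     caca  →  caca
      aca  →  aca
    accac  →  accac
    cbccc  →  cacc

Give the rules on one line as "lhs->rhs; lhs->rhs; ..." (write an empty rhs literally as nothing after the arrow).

  | cbabab => cbbab => cab => cb
  | abcca => bcca => aca
  | abccbb => bccbb => acbb => ac
  | bbcb => cb

ab->b; bb->; bc->a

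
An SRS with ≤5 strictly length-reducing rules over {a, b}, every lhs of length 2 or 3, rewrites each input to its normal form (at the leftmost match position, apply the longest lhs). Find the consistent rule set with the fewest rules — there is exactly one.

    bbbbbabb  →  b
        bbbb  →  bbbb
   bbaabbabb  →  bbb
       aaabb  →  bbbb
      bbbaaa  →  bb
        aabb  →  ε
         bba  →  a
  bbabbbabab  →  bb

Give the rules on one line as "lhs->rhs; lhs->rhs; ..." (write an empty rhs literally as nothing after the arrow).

  | bbbbbabb => bbbbabb => bbbabb => bbabb => babb => abb => b
  | bbbb
  | bbaabbabb => baabbabb => aabbabb => ababb => bbb
  | aaabb => bbbb

aaa->bb; ab->; aba->b; ba->a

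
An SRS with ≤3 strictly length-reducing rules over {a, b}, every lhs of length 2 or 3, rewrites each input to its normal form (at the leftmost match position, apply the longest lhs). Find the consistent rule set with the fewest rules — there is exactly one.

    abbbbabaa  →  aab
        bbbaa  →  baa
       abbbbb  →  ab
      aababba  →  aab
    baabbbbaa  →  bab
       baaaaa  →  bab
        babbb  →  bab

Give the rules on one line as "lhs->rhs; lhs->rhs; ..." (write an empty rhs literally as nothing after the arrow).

  | abbbbabaa => abbabaa => aabaa => aaba => aab
  | bbbaa => baa
  | abbbbb => abbb => ab
  | aababba => aabbba => aaba => aab

aaa->ab; aba->ab; bb->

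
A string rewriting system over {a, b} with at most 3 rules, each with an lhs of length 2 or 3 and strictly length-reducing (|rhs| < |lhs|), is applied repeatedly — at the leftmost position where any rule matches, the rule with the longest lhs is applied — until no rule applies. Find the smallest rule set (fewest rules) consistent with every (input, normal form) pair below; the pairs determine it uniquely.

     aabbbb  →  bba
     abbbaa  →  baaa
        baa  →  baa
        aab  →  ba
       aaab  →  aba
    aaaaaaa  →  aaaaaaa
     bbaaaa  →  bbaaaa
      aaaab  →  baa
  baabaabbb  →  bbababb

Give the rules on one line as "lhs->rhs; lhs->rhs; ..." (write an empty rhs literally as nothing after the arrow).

aab->ba; bbb->ab

  | aabbbb => babbb => baab => bba
  | abbbaa => aabaa => baaa
  | baa
  | aab => ba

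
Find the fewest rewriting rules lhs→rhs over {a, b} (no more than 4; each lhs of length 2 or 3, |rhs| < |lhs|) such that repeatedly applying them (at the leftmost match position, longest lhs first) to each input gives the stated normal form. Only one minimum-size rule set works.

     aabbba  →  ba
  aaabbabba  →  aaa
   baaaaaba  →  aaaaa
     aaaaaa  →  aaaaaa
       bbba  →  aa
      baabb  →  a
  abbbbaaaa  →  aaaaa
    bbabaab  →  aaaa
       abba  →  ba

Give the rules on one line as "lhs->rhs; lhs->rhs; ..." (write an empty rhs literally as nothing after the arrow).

ab->a; abb->b; baa->ab; bb->a

  | aabbba => abba => ba
  | aaabbabba => aababba => aaabba => aaba => aaa
  | baaaaaba => abaaaba => aaaaba => aaaaa
  | aaaaaa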